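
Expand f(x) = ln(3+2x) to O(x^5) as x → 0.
log(3) + 2*x/3 - 2*x**2/9 + 8*x**3/81 - 4*x**4/81 + O(x**5)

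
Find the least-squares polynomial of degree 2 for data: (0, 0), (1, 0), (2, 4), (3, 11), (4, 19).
-2/7 + (-37/70)x + (19/14)x²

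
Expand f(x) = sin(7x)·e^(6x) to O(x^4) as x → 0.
7*x + 42*x**2 + 413*x**3/6 + O(x**4)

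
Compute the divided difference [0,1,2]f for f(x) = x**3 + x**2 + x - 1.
4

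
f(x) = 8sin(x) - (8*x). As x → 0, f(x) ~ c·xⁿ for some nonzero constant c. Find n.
3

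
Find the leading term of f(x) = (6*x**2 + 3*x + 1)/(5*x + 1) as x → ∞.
6*x/5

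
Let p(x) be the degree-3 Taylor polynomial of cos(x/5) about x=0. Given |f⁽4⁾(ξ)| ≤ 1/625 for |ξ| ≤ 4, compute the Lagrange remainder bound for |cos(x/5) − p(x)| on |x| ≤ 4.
32/1875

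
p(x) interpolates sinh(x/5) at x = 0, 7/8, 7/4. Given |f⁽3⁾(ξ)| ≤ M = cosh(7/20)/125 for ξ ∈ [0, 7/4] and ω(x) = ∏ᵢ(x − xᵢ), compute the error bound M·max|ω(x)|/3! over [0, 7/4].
343*sqrt(3)*cosh(7/20)/1728000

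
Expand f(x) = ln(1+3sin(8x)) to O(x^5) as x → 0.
24*x - 288*x**2 + 4352*x**3 - 76800*x**4 + O(x**5)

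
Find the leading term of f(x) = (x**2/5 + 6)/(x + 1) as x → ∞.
x/5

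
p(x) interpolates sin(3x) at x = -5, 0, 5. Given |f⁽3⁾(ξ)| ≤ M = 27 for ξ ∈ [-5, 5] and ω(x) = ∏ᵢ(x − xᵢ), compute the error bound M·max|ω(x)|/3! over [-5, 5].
125*sqrt(3)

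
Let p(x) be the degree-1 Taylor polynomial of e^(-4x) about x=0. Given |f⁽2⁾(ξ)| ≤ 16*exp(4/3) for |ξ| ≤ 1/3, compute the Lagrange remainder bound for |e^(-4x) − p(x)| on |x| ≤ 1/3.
8*exp(4/3)/9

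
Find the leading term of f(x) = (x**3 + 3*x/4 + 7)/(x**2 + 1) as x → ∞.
x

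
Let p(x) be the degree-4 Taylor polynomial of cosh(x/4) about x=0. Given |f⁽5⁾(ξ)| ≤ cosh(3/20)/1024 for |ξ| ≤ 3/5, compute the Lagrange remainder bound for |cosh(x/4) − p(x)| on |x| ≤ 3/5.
81*cosh(3/20)/128000000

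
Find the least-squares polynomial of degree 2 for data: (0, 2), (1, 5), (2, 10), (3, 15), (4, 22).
68/35 + (19/7)x + (4/7)x²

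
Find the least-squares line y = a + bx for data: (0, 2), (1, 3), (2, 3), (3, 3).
a = 23/10, b = 3/10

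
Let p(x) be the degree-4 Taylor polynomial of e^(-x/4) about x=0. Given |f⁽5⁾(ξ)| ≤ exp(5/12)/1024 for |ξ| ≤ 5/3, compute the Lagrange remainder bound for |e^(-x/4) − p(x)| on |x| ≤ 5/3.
625*exp(5/12)/5971968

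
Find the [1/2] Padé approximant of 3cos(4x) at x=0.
3/(8*x**2 + 1)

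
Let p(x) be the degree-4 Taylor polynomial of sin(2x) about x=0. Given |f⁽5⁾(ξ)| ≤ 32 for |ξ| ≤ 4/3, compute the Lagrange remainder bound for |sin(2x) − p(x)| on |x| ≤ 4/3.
4096/3645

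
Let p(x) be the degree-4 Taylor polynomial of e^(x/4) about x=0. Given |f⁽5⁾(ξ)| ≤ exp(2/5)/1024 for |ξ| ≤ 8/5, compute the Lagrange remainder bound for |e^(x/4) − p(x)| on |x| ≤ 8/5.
4*exp(2/5)/46875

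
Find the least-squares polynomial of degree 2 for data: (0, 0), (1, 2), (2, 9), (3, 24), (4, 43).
(-6/5)x + (3)x²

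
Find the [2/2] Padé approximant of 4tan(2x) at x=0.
8*x/(1 - 4*x**2/3)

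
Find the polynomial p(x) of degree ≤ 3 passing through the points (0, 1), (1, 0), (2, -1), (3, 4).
x**3 - 3*x**2 + x + 1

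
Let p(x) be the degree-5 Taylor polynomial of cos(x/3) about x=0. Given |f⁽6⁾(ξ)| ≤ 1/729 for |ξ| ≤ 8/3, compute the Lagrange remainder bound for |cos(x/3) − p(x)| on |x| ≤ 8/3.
16384/23914845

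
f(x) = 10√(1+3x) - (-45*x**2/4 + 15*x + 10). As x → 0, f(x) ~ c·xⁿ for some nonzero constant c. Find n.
3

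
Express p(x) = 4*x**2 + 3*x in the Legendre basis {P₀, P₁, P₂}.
(4/3)P₀ + (3)P₁ + (8/3)P₂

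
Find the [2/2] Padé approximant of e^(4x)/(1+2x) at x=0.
(8*x**2/3 + 2*x + 1)/(1 - 4*x**2/3)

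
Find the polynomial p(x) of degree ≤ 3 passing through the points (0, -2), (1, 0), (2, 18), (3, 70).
3*x**3 - x**2 - 2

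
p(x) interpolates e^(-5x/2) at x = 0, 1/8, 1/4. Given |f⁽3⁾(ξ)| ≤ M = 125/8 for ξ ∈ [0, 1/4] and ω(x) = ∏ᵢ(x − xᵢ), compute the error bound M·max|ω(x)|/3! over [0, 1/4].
125*sqrt(3)/110592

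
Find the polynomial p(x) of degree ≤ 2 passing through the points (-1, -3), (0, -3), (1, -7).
-2*x**2 - 2*x - 3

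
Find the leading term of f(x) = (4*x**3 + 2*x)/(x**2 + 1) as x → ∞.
4*x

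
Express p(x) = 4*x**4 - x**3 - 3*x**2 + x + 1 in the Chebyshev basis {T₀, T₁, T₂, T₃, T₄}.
T₀ + (1/4)T₁ + (1/2)T₂ + (-1/4)T₃ + (1/2)T₄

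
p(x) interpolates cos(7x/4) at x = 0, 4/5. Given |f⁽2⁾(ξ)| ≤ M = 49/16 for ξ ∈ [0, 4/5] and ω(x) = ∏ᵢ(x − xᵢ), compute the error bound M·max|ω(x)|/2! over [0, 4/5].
49/200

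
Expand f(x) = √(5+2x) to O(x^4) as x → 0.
sqrt(5) + sqrt(5)*x/5 - sqrt(5)*x**2/50 + sqrt(5)*x**3/250 + O(x**4)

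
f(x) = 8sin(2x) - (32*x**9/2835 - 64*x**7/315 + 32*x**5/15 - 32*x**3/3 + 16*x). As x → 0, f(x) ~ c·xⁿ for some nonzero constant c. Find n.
11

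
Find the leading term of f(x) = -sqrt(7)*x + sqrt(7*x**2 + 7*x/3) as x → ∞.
sqrt(7)/6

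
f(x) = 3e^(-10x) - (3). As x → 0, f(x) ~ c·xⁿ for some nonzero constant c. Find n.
1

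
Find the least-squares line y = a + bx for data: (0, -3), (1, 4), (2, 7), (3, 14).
a = -13/5, b = 27/5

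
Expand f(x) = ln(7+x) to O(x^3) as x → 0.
log(7) + x/7 - x**2/98 + O(x**3)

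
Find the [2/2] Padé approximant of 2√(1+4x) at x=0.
(10*x**2 + 10*x + 2)/(x**2 + 3*x + 1)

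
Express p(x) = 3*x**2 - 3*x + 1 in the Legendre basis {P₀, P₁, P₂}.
(2)P₀ + (-3)P₁ + (2)P₂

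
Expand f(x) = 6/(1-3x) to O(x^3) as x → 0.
6 + 18*x + 54*x**2 + O(x**3)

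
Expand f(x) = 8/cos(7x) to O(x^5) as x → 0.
8 + 196*x**2 + 12005*x**4/3 + O(x**5)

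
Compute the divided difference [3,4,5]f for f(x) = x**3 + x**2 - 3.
13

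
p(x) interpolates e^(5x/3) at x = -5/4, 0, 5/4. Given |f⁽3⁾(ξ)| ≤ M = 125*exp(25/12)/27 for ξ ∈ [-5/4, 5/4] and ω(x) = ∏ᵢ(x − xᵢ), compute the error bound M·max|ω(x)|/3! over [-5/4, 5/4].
15625*sqrt(3)*exp(25/12)/46656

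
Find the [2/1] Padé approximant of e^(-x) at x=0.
(x**2/6 - 2*x/3 + 1)/(x/3 + 1)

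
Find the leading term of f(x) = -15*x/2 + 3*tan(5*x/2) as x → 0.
125*x**3/8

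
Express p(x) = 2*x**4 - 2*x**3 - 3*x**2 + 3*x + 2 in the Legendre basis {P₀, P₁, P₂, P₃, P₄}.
(7/5)P₀ + (9/5)P₁ + (-6/7)P₂ + (-4/5)P₃ + (16/35)P₄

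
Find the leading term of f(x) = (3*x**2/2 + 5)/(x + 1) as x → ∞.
3*x/2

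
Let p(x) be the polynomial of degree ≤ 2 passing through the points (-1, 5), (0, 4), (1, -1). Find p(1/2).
2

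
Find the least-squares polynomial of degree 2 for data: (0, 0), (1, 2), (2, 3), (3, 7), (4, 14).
16/35 + (-29/70)x + (13/14)x²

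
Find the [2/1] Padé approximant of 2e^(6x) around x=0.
(12*x**2 + 8*x + 2)/(1 - 2*x)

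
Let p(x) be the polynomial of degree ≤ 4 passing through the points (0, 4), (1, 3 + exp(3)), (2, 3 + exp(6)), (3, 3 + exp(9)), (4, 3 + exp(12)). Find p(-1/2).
-45*exp(9)/32 - 105*exp(3)/32 + 699/128 + 189*exp(6)/64 + 35*exp(12)/128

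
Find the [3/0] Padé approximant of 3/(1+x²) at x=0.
3 - 3*x**2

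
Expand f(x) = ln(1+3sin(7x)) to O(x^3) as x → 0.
21*x - 441*x**2/2 + O(x**3)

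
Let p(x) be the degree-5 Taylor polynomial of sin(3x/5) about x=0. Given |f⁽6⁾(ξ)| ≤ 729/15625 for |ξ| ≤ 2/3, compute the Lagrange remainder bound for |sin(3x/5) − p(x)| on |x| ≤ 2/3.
4/703125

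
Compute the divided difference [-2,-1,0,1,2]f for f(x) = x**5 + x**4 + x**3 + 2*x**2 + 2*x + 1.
1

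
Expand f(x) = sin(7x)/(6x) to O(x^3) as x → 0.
7/6 - 343*x**2/36 + O(x**3)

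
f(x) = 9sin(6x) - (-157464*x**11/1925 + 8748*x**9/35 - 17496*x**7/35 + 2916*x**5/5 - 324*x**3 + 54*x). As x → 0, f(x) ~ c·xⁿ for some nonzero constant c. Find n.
13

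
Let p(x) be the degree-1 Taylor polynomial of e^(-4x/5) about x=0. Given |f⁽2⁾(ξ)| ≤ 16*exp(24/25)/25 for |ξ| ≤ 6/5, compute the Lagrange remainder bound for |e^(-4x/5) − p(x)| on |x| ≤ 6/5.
288*exp(24/25)/625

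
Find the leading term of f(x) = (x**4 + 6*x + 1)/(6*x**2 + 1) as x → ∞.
x**2/6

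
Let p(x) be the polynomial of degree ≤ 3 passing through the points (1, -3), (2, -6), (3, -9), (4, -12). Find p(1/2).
-3/2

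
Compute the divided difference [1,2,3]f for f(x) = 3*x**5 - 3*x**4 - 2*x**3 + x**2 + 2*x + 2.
184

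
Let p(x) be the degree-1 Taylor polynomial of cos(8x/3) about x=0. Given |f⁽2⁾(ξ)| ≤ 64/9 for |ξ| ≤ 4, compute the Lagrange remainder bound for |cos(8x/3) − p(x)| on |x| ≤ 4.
512/9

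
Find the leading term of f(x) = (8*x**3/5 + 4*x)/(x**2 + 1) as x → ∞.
8*x/5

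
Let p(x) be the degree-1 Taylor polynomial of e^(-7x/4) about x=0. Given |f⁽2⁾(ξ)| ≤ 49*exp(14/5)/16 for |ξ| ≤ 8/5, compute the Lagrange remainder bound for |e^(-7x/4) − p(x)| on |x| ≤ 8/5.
98*exp(14/5)/25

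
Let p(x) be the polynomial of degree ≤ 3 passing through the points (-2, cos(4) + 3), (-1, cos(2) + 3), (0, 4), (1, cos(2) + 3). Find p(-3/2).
cos(2) + 5*cos(4)/16 + 43/16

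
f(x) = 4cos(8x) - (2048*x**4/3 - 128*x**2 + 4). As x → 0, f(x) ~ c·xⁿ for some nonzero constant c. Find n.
6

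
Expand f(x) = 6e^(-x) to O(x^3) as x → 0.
6 - 6*x + 3*x**2 + O(x**3)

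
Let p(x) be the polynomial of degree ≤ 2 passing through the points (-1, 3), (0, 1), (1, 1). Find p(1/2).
3/4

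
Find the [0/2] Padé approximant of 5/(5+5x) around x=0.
1/(x + 1)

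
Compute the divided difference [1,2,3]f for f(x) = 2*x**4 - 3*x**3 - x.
32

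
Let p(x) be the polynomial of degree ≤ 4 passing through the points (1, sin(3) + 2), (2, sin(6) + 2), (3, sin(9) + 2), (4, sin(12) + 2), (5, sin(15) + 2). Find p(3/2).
35*sin(6)/32 - 35*sin(9)/64 + 7*sin(12)/32 - 5*sin(15)/128 + 35*sin(3)/128 + 2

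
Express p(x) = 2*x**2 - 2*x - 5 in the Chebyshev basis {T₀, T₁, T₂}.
(-4)T₀ + (-2)T₁ + T₂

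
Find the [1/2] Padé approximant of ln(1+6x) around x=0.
6*x/(-3*x**2 + 3*x + 1)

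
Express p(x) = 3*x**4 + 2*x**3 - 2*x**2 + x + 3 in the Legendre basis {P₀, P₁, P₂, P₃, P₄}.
(44/15)P₀ + (11/5)P₁ + (8/21)P₂ + (4/5)P₃ + (24/35)P₄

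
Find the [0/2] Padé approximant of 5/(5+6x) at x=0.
1/(6*x/5 + 1)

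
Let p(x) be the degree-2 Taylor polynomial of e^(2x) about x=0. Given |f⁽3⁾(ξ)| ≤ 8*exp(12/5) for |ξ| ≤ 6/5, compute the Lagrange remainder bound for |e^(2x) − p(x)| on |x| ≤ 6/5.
288*exp(12/5)/125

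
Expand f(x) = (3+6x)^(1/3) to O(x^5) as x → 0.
3**(1/3) + 2*3**(1/3)*x/3 - 4*3**(1/3)*x**2/9 + 40*3**(1/3)*x**3/81 - 160*3**(1/3)*x**4/243 + O(x**5)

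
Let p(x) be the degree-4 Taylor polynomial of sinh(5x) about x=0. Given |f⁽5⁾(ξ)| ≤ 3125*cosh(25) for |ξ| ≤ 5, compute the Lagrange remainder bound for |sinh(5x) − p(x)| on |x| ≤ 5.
1953125*cosh(25)/24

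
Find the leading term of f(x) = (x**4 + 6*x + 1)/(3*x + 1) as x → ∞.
x**3/3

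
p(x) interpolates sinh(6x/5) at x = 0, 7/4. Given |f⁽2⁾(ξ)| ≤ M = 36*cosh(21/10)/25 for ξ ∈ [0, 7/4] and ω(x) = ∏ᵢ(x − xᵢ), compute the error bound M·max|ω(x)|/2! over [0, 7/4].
441*cosh(21/10)/800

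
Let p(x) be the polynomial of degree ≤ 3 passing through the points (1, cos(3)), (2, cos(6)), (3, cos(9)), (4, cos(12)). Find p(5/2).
9*cos(9)/16 - cos(12)/16 - cos(3)/16 + 9*cos(6)/16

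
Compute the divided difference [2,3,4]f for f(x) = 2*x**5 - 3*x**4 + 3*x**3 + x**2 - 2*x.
433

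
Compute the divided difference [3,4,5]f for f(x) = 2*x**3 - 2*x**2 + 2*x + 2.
22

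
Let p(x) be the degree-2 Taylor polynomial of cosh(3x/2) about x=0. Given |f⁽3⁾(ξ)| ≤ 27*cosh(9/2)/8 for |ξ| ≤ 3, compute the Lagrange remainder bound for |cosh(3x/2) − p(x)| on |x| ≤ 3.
243*cosh(9/2)/16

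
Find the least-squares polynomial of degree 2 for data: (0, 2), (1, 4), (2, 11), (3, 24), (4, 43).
74/35 + (-43/35)x + (20/7)x²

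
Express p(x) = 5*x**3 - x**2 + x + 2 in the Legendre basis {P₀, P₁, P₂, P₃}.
(5/3)P₀ + (4)P₁ + (-2/3)P₂ + (2)P₃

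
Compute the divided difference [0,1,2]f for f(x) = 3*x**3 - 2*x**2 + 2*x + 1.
7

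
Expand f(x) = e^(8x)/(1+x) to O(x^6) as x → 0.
1 + 7*x + 25*x**2 + 181*x**3/3 + 331*x**4/3 + 2441*x**5/15 + O(x**6)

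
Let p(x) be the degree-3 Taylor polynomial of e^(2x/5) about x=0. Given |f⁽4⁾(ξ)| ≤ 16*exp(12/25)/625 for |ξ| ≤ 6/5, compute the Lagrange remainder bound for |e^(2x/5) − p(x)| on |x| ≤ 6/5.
864*exp(12/25)/390625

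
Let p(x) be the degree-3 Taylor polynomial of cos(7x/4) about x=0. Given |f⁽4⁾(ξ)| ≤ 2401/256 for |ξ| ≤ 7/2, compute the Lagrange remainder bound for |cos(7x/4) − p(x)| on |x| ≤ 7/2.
5764801/98304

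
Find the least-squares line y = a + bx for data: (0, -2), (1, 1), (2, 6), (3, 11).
a = -13/5, b = 22/5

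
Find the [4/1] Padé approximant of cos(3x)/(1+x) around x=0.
(27*x**4/8 - 9*x**2/2 + 1)/(x + 1)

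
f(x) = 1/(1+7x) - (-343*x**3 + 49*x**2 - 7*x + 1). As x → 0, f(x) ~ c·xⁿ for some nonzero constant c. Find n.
4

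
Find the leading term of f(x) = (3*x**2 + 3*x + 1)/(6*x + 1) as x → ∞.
x/2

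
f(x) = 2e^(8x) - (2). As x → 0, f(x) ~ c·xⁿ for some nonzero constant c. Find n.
1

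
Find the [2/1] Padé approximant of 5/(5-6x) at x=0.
1/(1 - 6*x/5)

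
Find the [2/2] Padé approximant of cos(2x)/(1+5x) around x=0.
(-140*x**2/69 + 5*x/69 + 1)/(x**2/3 + 350*x/69 + 1)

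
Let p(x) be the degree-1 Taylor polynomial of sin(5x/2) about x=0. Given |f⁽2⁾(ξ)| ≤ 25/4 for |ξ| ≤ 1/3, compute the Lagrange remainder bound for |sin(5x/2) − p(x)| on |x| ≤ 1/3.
25/72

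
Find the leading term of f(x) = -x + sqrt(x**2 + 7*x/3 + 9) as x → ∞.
7/6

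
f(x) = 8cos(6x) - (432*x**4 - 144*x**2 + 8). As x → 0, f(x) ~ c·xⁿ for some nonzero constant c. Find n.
6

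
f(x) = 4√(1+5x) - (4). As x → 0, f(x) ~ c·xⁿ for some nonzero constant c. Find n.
1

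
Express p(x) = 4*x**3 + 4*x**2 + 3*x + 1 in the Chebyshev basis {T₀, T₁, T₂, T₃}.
(3)T₀ + (6)T₁ + (2)T₂ + T₃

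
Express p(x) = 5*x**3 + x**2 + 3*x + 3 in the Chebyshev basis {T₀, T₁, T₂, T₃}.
(7/2)T₀ + (27/4)T₁ + (1/2)T₂ + (5/4)T₃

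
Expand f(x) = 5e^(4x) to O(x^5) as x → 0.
5 + 20*x + 40*x**2 + 160*x**3/3 + 160*x**4/3 + O(x**5)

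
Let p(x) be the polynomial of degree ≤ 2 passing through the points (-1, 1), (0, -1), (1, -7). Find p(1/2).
-7/2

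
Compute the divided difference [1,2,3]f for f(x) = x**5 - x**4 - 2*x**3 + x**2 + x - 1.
54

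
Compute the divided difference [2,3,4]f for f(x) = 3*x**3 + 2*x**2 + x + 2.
29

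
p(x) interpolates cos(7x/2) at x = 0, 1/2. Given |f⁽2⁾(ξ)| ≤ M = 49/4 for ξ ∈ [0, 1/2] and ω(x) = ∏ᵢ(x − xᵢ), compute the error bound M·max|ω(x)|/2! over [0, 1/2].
49/128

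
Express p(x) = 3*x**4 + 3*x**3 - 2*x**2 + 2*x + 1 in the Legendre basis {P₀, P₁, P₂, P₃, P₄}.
(14/15)P₀ + (19/5)P₁ + (8/21)P₂ + (6/5)P₃ + (24/35)P₄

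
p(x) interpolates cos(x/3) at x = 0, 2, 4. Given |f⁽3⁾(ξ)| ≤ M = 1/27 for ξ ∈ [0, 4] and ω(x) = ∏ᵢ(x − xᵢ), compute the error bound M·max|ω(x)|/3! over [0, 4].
8*sqrt(3)/729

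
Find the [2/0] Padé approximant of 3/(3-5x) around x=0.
25*x**2/9 + 5*x/3 + 1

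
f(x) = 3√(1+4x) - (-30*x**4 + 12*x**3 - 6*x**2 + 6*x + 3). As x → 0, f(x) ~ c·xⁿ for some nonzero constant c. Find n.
5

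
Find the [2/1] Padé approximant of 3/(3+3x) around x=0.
1/(x + 1)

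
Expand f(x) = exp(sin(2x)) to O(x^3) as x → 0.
1 + 2*x + 2*x**2 + O(x**3)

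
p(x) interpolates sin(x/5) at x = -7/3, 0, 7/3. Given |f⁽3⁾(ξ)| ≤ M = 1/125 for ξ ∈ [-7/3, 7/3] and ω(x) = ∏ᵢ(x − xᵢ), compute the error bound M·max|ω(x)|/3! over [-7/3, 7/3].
343*sqrt(3)/91125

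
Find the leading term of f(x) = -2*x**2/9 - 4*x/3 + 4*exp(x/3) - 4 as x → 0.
2*x**3/81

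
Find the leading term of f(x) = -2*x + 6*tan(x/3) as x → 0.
2*x**3/27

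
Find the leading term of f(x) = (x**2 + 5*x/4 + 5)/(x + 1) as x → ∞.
x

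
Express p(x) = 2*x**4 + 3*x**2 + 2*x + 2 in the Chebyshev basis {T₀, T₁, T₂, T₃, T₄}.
(17/4)T₀ + (2)T₁ + (5/2)T₂ + (1/4)T₄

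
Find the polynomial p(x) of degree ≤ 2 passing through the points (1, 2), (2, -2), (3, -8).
-x**2 - x + 4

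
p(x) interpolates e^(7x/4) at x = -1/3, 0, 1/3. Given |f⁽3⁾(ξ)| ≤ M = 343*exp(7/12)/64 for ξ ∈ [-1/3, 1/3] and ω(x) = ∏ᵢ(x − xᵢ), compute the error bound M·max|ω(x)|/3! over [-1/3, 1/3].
343*sqrt(3)*exp(7/12)/46656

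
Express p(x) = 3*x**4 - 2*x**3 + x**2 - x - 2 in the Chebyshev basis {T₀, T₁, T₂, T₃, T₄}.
(-3/8)T₀ + (-5/2)T₁ + (2)T₂ + (-1/2)T₃ + (3/8)T₄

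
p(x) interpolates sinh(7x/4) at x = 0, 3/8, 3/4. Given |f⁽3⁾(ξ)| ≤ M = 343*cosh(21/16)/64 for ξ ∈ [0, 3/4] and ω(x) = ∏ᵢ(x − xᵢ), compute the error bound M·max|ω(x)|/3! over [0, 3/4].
343*sqrt(3)*cosh(21/16)/32768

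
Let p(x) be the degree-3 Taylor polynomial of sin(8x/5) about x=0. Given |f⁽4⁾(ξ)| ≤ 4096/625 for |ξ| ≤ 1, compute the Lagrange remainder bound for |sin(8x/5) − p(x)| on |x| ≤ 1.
512/1875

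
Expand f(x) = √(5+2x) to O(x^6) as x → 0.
sqrt(5) + sqrt(5)*x/5 - sqrt(5)*x**2/50 + sqrt(5)*x**3/250 - sqrt(5)*x**4/1000 + 7*sqrt(5)*x**5/25000 + O(x**6)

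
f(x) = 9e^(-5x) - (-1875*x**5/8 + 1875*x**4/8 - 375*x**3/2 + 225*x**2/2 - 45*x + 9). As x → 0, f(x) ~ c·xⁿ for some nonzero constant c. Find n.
6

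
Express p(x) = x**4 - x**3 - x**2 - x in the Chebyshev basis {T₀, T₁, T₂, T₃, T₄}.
(-1/8)T₀ + (-7/4)T₁ + (-1/4)T₃ + (1/8)T₄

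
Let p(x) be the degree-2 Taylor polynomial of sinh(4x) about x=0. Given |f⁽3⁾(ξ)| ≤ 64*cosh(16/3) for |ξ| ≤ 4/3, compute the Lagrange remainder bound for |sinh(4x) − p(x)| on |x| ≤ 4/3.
2048*cosh(16/3)/81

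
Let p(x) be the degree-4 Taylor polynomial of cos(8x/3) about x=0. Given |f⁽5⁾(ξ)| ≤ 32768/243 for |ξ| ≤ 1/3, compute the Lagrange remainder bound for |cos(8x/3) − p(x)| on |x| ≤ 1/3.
4096/885735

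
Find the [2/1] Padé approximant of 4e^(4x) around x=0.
(32*x**2/3 + 32*x/3 + 4)/(1 - 4*x/3)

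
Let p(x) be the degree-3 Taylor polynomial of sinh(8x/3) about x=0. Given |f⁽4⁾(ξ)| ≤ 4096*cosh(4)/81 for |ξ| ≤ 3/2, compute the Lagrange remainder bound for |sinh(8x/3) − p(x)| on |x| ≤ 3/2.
32*cosh(4)/3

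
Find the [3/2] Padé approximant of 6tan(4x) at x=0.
(-128*x**3/5 + 24*x)/(1 - 32*x**2/5)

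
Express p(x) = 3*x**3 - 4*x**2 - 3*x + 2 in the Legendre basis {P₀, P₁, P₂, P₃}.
(2/3)P₀ + (-6/5)P₁ + (-8/3)P₂ + (6/5)P₃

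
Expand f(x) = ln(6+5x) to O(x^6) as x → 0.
log(6) + 5*x/6 - 25*x**2/72 + 125*x**3/648 - 625*x**4/5184 + 625*x**5/7776 + O(x**6)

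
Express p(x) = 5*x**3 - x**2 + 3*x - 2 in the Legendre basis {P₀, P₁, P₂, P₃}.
(-7/3)P₀ + (6)P₁ + (-2/3)P₂ + (2)P₃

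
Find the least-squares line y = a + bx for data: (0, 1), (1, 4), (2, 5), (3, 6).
a = 8/5, b = 8/5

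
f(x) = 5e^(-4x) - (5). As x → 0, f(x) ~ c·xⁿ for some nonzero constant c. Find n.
1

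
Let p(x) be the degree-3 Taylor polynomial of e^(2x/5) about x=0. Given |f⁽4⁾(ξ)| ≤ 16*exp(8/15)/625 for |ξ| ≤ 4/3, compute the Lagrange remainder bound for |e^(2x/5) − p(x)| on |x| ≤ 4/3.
512*exp(8/15)/151875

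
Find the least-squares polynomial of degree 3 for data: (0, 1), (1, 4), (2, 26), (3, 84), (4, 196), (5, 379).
125/126 + (-419/756)x + (25/36)x² + (157/54)x³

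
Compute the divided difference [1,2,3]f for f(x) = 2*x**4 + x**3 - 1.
56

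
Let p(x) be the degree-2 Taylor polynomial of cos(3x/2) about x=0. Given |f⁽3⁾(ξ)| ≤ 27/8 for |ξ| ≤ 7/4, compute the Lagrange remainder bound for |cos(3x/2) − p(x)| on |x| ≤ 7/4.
3087/1024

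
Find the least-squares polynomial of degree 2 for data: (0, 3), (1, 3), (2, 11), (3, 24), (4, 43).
96/35 + (-153/70)x + (43/14)x²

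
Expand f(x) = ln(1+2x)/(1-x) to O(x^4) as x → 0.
2*x + 8*x**3/3 + O(x**4)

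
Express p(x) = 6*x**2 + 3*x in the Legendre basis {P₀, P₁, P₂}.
(2)P₀ + (3)P₁ + (4)P₂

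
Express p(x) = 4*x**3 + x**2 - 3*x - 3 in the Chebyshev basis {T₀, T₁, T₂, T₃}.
(-5/2)T₀ + (1/2)T₂ + T₃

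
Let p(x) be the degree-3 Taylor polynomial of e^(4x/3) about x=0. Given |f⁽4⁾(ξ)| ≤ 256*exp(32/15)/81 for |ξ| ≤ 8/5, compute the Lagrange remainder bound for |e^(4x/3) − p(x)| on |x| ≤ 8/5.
131072*exp(32/15)/151875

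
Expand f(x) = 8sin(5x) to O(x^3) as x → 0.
40*x + O(x**3)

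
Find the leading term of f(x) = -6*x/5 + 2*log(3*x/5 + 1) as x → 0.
-9*x**2/25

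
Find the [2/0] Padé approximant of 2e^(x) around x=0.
x**2 + 2*x + 2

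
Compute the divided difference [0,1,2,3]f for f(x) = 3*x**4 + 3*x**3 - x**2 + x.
21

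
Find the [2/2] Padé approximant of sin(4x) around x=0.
4*x/(8*x**2/3 + 1)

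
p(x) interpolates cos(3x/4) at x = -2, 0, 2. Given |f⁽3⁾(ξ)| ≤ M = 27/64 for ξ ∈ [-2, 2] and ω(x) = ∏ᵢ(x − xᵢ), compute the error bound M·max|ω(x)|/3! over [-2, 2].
sqrt(3)/8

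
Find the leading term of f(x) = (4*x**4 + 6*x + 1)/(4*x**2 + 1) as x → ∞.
x**2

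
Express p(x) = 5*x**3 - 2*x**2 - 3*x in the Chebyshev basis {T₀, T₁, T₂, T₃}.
-T₀ + (3/4)T₁ - T₂ + (5/4)T₃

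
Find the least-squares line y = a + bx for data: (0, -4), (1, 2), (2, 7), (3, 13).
a = -39/10, b = 28/5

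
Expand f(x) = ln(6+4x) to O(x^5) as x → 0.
log(6) + 2*x/3 - 2*x**2/9 + 8*x**3/81 - 4*x**4/81 + O(x**5)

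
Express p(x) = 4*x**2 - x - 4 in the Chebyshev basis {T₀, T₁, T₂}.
(-2)T₀ - T₁ + (2)T₂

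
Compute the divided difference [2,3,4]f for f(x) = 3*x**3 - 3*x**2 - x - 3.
24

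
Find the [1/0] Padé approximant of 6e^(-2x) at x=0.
6 - 12*x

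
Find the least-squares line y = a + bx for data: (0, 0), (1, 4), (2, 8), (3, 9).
a = 3/5, b = 31/10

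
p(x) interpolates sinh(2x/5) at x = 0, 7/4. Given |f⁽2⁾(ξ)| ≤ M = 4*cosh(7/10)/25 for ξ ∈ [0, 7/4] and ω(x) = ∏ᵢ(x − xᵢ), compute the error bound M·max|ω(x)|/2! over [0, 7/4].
49*cosh(7/10)/800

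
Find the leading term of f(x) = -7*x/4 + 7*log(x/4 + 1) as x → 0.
-7*x**2/32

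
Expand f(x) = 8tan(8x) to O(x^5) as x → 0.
64*x + 4096*x**3/3 + O(x**5)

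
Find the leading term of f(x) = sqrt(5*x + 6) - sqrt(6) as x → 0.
5*sqrt(6)*x/12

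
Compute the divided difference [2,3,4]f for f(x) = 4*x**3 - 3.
36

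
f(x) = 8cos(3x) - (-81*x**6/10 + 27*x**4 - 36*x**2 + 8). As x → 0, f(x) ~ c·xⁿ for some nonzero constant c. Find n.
8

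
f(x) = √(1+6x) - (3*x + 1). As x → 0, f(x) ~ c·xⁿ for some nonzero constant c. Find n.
2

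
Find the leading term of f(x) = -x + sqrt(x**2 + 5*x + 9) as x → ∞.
5/2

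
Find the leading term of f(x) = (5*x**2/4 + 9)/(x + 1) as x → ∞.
5*x/4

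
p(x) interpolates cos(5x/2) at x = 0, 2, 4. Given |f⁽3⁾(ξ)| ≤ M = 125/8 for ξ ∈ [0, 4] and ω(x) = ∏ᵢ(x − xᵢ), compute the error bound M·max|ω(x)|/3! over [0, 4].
125*sqrt(3)/27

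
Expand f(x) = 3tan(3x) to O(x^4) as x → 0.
9*x + 27*x**3 + O(x**4)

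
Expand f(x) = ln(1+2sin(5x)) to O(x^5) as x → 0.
10*x - 50*x**2 + 875*x**3/3 - 6250*x**4/3 + O(x**5)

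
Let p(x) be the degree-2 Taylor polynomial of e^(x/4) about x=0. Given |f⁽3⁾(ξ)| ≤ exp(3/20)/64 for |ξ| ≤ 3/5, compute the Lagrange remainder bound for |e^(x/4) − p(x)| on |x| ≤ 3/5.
9*exp(3/20)/16000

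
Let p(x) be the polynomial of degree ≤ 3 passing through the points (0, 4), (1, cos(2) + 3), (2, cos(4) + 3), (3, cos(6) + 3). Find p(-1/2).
21*cos(4)/16 - 5*cos(6)/16 - 35*cos(2)/16 + 83/16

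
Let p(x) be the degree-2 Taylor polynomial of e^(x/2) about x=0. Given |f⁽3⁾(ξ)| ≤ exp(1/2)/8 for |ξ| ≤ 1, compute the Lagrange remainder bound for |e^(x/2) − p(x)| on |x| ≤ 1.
exp(1/2)/48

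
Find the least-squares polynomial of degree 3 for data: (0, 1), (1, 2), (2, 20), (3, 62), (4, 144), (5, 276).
5/6 + (-419/252)x + (31/21)x² + (71/36)x³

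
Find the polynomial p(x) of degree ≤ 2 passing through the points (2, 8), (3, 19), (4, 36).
3*x**2 - 4*x + 4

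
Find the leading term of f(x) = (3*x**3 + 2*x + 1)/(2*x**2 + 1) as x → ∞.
3*x/2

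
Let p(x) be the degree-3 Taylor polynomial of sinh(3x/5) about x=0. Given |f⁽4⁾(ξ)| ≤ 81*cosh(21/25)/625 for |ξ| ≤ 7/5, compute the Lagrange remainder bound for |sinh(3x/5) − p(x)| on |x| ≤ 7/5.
64827*cosh(21/25)/3125000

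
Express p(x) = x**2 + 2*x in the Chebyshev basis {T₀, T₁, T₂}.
(1/2)T₀ + (2)T₁ + (1/2)T₂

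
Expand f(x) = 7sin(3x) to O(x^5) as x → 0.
21*x - 63*x**3/2 + O(x**5)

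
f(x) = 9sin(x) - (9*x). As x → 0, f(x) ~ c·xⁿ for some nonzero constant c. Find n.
3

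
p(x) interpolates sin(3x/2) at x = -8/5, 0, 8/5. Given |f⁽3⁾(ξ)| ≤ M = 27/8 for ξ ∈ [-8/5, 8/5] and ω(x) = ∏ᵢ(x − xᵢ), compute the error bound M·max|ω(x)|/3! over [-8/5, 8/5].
64*sqrt(3)/125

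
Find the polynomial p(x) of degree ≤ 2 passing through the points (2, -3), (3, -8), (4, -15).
1 - x**2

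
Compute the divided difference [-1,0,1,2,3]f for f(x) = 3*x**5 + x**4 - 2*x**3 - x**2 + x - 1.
16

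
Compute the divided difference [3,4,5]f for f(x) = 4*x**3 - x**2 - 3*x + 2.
47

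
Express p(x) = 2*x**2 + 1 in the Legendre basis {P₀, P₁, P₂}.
(5/3)P₀ + (4/3)P₂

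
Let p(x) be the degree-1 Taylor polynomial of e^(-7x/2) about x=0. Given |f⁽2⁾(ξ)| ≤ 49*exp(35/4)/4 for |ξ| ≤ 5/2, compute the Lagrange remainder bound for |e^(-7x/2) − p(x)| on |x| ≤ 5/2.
1225*exp(35/4)/32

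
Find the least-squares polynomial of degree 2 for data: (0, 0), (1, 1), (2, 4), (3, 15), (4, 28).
6/35 + (-15/7)x + (16/7)x²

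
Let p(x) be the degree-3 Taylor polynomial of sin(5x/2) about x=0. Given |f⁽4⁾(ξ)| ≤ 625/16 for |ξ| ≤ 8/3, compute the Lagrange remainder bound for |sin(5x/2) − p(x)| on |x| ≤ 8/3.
20000/243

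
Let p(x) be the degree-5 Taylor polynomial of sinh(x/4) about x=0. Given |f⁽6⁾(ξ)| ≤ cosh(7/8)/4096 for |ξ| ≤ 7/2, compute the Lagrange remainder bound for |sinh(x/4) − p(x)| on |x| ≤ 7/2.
117649*cosh(7/8)/188743680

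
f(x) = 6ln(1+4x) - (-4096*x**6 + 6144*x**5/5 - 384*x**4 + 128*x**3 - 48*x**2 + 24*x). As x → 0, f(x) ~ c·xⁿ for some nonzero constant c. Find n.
7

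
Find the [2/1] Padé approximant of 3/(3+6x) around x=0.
1/(2*x + 1)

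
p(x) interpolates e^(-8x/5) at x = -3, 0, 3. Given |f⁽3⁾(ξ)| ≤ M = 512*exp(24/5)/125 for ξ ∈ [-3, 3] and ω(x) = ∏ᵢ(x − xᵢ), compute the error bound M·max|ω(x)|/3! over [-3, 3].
512*sqrt(3)*exp(24/5)/125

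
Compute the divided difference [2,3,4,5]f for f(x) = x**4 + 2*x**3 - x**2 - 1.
16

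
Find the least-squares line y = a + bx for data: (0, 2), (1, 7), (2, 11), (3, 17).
a = 19/10, b = 49/10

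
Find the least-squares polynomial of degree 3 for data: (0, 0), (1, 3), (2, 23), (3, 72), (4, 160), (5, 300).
-1/63 + (-653/378)x + (719/252)x² + (205/108)x³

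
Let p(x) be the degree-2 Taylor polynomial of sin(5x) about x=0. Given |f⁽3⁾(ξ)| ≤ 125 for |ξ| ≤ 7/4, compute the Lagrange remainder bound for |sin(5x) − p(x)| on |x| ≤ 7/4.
42875/384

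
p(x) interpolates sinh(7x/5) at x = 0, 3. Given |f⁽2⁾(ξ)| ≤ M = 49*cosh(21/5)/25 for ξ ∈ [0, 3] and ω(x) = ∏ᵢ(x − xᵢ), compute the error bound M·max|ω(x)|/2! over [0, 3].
441*cosh(21/5)/200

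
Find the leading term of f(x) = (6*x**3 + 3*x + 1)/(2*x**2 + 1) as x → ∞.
3*x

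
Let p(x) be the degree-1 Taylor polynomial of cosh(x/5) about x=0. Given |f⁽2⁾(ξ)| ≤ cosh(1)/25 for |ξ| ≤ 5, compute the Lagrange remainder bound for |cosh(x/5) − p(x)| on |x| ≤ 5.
cosh(1)/2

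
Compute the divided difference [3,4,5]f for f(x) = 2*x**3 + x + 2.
24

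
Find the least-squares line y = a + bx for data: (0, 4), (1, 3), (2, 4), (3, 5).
a = 17/5, b = 2/5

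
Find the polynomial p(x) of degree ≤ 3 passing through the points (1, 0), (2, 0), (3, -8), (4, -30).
-x**3 + 2*x**2 + x - 2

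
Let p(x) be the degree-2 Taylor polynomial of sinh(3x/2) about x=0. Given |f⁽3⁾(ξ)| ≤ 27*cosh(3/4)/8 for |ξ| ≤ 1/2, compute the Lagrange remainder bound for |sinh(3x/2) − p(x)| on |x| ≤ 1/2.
9*cosh(3/4)/128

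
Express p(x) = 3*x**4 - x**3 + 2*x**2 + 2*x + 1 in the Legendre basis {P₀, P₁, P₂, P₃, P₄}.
(34/15)P₀ + (7/5)P₁ + (64/21)P₂ + (-2/5)P₃ + (24/35)P₄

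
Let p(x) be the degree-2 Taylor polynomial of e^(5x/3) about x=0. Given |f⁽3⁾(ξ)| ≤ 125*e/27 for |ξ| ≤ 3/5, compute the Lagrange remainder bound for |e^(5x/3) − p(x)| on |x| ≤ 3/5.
e/6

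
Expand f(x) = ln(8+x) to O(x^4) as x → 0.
log(8) + x/8 - x**2/128 + x**3/1536 + O(x**4)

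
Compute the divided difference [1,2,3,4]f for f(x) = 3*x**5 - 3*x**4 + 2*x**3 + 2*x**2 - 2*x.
167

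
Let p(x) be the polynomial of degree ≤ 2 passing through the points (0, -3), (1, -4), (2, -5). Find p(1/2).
-7/2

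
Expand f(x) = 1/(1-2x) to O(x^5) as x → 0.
1 + 2*x + 4*x**2 + 8*x**3 + 16*x**4 + O(x**5)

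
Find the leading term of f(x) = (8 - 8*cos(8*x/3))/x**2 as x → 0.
256/9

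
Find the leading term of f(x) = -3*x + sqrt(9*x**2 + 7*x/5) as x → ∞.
7/30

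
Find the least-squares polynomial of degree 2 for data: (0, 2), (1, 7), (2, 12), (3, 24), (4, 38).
83/35 + (123/70)x + (25/14)x²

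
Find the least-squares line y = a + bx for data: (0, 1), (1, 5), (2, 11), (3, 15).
a = 4/5, b = 24/5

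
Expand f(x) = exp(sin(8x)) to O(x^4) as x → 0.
1 + 8*x + 32*x**2 + O(x**4)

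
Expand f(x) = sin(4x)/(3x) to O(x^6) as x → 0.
4/3 - 32*x**2/9 + 128*x**4/45 + O(x**6)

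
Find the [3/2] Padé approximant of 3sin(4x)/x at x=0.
(12 - 112*x**2/5)/(4*x**2/5 + 1)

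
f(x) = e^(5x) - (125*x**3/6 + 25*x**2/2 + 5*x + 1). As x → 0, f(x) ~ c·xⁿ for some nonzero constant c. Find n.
4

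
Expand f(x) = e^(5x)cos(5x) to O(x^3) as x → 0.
1 + 5*x + O(x**3)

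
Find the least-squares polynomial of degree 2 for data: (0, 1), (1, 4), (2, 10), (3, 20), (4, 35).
6/5 + (2/5)x + (2)x²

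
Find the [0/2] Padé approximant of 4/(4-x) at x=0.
1/(1 - x/4)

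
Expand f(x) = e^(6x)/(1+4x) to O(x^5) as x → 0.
1 + 2*x + 10*x**2 - 4*x**3 + 70*x**4 + O(x**5)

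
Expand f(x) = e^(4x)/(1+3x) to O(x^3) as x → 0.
1 + x + 5*x**2 + O(x**3)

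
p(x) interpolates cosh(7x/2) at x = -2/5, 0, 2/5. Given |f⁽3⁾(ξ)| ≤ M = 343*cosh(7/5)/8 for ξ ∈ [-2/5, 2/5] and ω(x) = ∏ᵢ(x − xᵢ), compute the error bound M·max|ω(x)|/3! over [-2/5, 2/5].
343*sqrt(3)*cosh(7/5)/3375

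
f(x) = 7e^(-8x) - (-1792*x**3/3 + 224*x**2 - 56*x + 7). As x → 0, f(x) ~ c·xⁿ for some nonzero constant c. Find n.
4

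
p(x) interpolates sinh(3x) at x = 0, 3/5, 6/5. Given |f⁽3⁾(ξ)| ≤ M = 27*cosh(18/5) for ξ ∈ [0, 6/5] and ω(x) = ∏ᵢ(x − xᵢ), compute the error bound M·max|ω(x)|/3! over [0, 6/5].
27*sqrt(3)*cosh(18/5)/125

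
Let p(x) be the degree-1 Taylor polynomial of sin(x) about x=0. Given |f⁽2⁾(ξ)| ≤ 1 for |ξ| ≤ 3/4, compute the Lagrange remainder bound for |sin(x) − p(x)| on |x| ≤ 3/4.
9/32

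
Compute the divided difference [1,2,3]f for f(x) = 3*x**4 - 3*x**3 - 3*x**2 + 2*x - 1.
54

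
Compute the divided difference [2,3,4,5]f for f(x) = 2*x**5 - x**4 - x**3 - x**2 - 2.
235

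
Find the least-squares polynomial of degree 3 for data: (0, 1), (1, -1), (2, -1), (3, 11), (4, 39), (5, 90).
8/7 + (-7/3)x + (-39/28)x² + (13/12)x³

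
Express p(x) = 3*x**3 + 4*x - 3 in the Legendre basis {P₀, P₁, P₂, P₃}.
(-3)P₀ + (29/5)P₁ + (6/5)P₃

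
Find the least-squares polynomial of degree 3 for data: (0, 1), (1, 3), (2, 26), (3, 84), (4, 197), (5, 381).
8/9 + (-283/189)x + (145/126)x² + (155/54)x³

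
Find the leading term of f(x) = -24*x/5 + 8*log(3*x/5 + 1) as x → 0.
-36*x**2/25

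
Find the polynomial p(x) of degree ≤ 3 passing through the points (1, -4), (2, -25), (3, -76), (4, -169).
-2*x**3 - 3*x**2 + 2*x - 1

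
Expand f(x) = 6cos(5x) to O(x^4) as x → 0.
6 - 75*x**2 + O(x**4)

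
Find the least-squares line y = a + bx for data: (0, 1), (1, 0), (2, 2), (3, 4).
a = 1/10, b = 11/10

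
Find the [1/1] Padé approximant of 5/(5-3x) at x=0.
1/(1 - 3*x/5)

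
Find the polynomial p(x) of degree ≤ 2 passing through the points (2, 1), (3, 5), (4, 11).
x**2 - x - 1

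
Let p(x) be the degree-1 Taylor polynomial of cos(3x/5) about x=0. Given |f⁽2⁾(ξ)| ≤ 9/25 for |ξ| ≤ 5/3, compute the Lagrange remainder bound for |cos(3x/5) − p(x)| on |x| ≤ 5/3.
1/2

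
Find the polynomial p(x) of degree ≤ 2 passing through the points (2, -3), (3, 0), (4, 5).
x**2 - 2*x - 3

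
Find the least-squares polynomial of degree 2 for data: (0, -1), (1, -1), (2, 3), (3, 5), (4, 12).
-38/35 + (-8/35)x + (6/7)x²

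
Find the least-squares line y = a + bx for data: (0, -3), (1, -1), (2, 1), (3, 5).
a = -17/5, b = 13/5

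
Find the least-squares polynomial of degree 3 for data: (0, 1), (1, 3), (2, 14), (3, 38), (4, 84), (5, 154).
43/42 + (-109/252)x + (125/84)x² + (17/18)x³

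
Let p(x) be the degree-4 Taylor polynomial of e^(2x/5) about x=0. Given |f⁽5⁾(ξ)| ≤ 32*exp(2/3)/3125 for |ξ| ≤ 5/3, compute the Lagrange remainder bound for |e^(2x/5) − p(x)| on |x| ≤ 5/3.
4*exp(2/3)/3645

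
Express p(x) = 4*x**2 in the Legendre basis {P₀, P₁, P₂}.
(4/3)P₀ + (8/3)P₂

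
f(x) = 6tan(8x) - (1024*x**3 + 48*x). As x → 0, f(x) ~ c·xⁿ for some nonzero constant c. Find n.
5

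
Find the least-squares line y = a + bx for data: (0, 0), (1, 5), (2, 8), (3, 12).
a = 2/5, b = 39/10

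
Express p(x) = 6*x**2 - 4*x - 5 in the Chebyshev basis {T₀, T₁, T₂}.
(-2)T₀ + (-4)T₁ + (3)T₂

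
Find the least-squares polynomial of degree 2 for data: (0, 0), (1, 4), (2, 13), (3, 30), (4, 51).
(4/5)x + (3)x²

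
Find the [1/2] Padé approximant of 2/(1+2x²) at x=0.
2/(2*x**2 + 1)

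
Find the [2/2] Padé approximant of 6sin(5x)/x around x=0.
(30 - 175*x**2/2)/(5*x**2/4 + 1)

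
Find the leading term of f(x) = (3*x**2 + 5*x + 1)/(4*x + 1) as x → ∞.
3*x/4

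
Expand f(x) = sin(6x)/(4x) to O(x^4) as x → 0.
3/2 - 9*x**2 + O(x**4)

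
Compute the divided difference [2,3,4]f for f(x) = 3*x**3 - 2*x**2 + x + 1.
25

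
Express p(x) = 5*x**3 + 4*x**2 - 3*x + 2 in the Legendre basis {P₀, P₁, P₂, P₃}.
(10/3)P₀ + (8/3)P₂ + (2)P₃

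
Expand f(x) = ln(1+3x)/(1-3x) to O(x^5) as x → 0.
3*x + 9*x**2/2 + 45*x**3/2 + 189*x**4/4 + O(x**5)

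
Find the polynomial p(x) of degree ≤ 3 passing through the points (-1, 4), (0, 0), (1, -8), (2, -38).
-3*x**3 - 2*x**2 - 3*x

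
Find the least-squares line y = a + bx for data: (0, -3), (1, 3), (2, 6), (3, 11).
a = -5/2, b = 9/2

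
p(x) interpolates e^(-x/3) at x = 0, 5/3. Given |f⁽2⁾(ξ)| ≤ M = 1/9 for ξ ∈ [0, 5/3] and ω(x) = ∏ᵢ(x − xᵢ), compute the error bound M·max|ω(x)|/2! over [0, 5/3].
25/648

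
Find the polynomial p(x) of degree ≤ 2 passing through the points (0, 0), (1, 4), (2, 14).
3*x**2 + x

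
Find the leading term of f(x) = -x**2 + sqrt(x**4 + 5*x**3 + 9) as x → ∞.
5*x/2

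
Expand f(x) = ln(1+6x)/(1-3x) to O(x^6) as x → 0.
6*x + 72*x**3 - 108*x**4 + 6156*x**5/5 + O(x**6)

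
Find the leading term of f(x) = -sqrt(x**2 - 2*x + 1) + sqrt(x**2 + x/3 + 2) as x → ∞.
7/6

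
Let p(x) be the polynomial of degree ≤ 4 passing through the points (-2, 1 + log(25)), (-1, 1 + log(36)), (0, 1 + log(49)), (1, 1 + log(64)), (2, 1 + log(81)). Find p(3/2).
1 + log(384*3**(17/32)*5**(59/64)*7**(29/32)/245)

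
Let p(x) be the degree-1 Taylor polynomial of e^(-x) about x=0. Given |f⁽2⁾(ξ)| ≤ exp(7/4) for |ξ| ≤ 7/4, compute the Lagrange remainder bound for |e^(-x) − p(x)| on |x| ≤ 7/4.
49*exp(7/4)/32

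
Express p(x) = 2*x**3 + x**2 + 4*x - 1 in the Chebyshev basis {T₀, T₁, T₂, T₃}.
(-1/2)T₀ + (11/2)T₁ + (1/2)T₂ + (1/2)T₃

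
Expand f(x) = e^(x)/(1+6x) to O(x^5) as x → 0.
1 - 5*x + 61*x**2/2 - 1097*x**3/6 + 26329*x**4/24 + O(x**5)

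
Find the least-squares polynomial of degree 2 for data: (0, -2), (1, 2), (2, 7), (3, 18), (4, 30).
-13/7 + (12/7)x + (11/7)x²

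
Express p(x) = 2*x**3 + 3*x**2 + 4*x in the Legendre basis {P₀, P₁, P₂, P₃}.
P₀ + (26/5)P₁ + (2)P₂ + (4/5)P₃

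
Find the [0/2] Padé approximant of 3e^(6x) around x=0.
3/(18*x**2 - 6*x + 1)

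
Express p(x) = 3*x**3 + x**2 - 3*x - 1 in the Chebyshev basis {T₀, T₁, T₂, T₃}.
(-1/2)T₀ + (-3/4)T₁ + (1/2)T₂ + (3/4)T₃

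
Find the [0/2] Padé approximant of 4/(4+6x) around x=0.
1/(3*x/2 + 1)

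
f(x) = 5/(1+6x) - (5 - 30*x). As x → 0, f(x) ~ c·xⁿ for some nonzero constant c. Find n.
2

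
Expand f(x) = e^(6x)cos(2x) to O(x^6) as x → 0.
1 + 6*x + 16*x**2 + 24*x**3 + 56*x**4/3 - 16*x**5/5 + O(x**6)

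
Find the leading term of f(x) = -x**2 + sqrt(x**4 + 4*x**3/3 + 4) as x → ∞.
2*x/3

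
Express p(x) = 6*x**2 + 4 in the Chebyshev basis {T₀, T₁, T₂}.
(7)T₀ + (3)T₂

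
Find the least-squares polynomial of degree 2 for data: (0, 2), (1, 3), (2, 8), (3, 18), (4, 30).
13/7 + (-43/70)x + (27/14)x²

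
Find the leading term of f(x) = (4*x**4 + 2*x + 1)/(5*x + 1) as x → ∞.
4*x**3/5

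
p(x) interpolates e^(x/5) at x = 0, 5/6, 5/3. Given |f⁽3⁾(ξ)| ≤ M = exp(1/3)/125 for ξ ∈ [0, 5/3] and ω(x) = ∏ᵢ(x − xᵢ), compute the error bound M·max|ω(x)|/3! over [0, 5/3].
sqrt(3)*exp(1/3)/5832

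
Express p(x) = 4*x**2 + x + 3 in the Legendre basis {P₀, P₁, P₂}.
(13/3)P₀ + P₁ + (8/3)P₂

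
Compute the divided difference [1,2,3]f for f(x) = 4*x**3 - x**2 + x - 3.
23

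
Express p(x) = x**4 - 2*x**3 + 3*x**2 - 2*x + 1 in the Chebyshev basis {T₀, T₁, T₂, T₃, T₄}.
(23/8)T₀ + (-7/2)T₁ + (2)T₂ + (-1/2)T₃ + (1/8)T₄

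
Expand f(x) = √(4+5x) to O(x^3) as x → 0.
2 + 5*x/4 - 25*x**2/64 + O(x**3)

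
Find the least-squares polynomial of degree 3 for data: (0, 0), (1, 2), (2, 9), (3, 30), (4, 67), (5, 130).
1/42 + (221/252)x + (-5/42)x² + (37/36)x³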